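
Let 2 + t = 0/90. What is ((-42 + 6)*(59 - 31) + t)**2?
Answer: 1020100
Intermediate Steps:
t = -2 (t = -2 + 0/90 = -2 + 0*(1/90) = -2 + 0 = -2)
((-42 + 6)*(59 - 31) + t)**2 = ((-42 + 6)*(59 - 31) - 2)**2 = (-36*28 - 2)**2 = (-1008 - 2)**2 = (-1010)**2 = 1020100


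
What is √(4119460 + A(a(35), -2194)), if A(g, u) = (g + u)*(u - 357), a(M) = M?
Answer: √9627069 ≈ 3102.8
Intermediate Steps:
A(g, u) = (-357 + u)*(g + u) (A(g, u) = (g + u)*(-357 + u) = (-357 + u)*(g + u))
√(4119460 + A(a(35), -2194)) = √(4119460 + ((-2194)² - 357*35 - 357*(-2194) + 35*(-2194))) = √(4119460 + (4813636 - 12495 + 783258 - 76790)) = √(4119460 + 5507609) = √9627069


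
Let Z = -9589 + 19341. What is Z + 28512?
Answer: 38264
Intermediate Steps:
Z = 9752
Z + 28512 = 9752 + 28512 = 38264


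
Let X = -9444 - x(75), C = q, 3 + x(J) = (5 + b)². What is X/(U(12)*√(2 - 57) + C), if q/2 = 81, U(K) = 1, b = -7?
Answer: -1530090/26299 + 9445*I*√55/26299 ≈ -58.181 + 2.6634*I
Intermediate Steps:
x(J) = 1 (x(J) = -3 + (5 - 7)² = -3 + (-2)² = -3 + 4 = 1)
q = 162 (q = 2*81 = 162)
C = 162
X = -9445 (X = -9444 - 1*1 = -9444 - 1 = -9445)
X/(U(12)*√(2 - 57) + C) = -9445/(1*√(2 - 57) + 162) = -9445/(1*√(-55) + 162) = -9445/(1*(I*√55) + 162) = -9445/(I*√55 + 162) = -9445/(162 + I*√55)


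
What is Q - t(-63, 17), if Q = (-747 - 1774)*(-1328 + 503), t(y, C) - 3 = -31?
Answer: 2079853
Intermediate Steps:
t(y, C) = -28 (t(y, C) = 3 - 31 = -28)
Q = 2079825 (Q = -2521*(-825) = 2079825)
Q - t(-63, 17) = 2079825 - 1*(-28) = 2079825 + 28 = 2079853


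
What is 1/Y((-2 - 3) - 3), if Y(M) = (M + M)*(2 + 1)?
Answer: -1/48 ≈ -0.020833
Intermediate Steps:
Y(M) = 6*M (Y(M) = (2*M)*3 = 6*M)
1/Y((-2 - 3) - 3) = 1/(6*((-2 - 3) - 3)) = 1/(6*(-5 - 3)) = 1/(6*(-8)) = 1/(-48) = -1/48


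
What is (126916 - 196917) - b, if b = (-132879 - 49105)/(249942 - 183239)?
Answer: -4669094719/66703 ≈ -69998.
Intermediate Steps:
b = -181984/66703 ≈ -2.7283
(126916 - 196917) - b = (126916 - 196917) - 1*(-181984/66703) = -70001 + 181984/66703 = -4669094719/66703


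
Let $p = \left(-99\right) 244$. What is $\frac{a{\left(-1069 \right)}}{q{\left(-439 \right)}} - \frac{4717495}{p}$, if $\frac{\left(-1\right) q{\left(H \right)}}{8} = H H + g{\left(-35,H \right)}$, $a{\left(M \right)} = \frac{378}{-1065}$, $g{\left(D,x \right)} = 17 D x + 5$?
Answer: $\frac{190050778622608}{973157704695} \approx 195.29$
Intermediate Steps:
$g{\left(D,x \right)} = 5 + 17 D x$ ($g{\left(D,x \right)} = 17 D x + 5 = 5 + 17 D x$)
$a{\left(M \right)} = - \frac{126}{355}$ ($a{\left(M \right)} = 378 \left(- \frac{1}{1065}\right) = - \frac{126}{355}$)
$p = -24156$
$q{\left(H \right)} = -40 - 8 H^{2} + 4760 H$ ($q{\left(H \right)} = - 8 \left(H H + \left(5 + 17 \left(-35\right) H\right)\right) = - 8 \left(H^{2} - \left(-5 + 595 H\right)\right) = - 8 \left(5 + H^{2} - 595 H\right) = -40 - 8 H^{2} + 4760 H$)
$\frac{a{\left(-1069 \right)}}{q{\left(-439 \right)}} - \frac{4717495}{p} = - \frac{126}{355 \left(-40 - 8 \left(-439\right)^{2} + 4760 \left(-439\right)\right)} - \frac{4717495}{-24156} = - \frac{126}{355 \left(-40 - 1541768 - 2089640\right)} - - \frac{4717495}{24156} = - \frac{126}{355 \left(-40 - 1541768 - 2089640\right)} + \frac{4717495}{24156} = - \frac{126}{355 \left(-3631448\right)} + \frac{4717495}{24156} = \left(- \frac{126}{355}\right) \left(- \frac{1}{3631448}\right) + \frac{4717495}{24156} = \frac{63}{644582020} + \frac{4717495}{24156} = \frac{190050778622608}{973157704695}$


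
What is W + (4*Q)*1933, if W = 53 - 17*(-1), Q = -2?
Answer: -15394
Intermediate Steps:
W = 70 (W = 53 + 17 = 70)
W + (4*Q)*1933 = 70 + (4*(-2))*1933 = 70 - 8*1933 = 70 - 15464 = -15394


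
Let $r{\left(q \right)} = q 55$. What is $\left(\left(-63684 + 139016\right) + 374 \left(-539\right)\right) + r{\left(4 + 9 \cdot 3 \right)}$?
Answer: $-124549$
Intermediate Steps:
$r{\left(q \right)} = 55 q$
$\left(\left(-63684 + 139016\right) + 374 \left(-539\right)\right) + r{\left(4 + 9 \cdot 3 \right)} = \left(\left(-63684 + 139016\right) + 374 \left(-539\right)\right) + 55 \left(4 + 9 \cdot 3\right) = \left(75332 - 201586\right) + 55 \left(4 + 27\right) = -126254 + 55 \cdot 31 = -126254 + 1705 = -124549$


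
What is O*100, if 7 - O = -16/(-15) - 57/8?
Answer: 7835/6 ≈ 1305.8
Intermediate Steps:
O = 1567/120 (O = 7 - (-16/(-15) - 57/8) = 7 - (-16*(-1/15) - 57*⅛) = 7 - (16/15 - 57/8) = 7 - 1*(-727/120) = 7 + 727/120 = 1567/120 ≈ 13.058)
O*100 = (1567/120)*100 = 7835/6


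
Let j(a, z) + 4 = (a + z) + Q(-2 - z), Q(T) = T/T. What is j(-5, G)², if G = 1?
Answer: 49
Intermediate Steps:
Q(T) = 1
j(a, z) = -3 + a + z (j(a, z) = -4 + ((a + z) + 1) = -4 + (1 + a + z) = -3 + a + z)
j(-5, G)² = (-3 - 5 + 1)² = (-7)² = 49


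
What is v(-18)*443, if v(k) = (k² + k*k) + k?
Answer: 279090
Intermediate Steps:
v(k) = k + 2*k² (v(k) = (k² + k²) + k = 2*k² + k = k + 2*k²)
v(-18)*443 = -18*(1 + 2*(-18))*443 = -18*(1 - 36)*443 = -18*(-35)*443 = 630*443 = 279090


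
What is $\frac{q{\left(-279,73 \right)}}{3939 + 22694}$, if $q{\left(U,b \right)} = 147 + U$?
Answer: $- \frac{132}{26633} \approx -0.0049563$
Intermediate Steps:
$\frac{q{\left(-279,73 \right)}}{3939 + 22694} = \frac{147 - 279}{3939 + 22694} = - \frac{132}{26633}$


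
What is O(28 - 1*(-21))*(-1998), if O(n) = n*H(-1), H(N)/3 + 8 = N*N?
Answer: 2055942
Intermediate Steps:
H(N) = -24 + 3*N² (H(N) = -24 + 3*(N*N) = -24 + 3*N²)
O(n) = -21*n (O(n) = n*(-24 + 3*(-1)²) = n*(-24 + 3*1) = n*(-24 + 3) = n*(-21) = -21*n)
O(28 - 1*(-21))*(-1998) = -21*(28 - 1*(-21))*(-1998) = -21*(28 + 21)*(-1998) = -21*49*(-1998) = -1029*(-1998) = 2055942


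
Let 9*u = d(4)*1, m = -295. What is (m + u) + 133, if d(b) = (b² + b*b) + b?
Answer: -158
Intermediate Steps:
d(b) = b + 2*b² (d(b) = (b² + b²) + b = 2*b² + b = b + 2*b²)
u = 4 (u = ((4*(1 + 2*4))*1)/9 = ((4*(1 + 8))*1)/9 = ((4*9)*1)/9 = (36*1)/9 = (⅑)*36 = 4)
(m + u) + 133 = (-295 + 4) + 133 = -291 + 133 = -158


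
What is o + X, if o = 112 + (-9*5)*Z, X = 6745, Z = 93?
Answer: 2672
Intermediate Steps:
o = -4073 (o = 112 - 9*5*93 = 112 - 45*93 = 112 - 4185 = -4073)
o + X = -4073 + 6745 = 2672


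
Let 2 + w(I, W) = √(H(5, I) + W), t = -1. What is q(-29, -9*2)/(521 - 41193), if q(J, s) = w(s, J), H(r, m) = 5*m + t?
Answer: 1/20336 - I*√30/20336 ≈ 4.9174e-5 - 0.00026934*I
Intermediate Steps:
H(r, m) = -1 + 5*m (H(r, m) = 5*m - 1 = -1 + 5*m)
w(I, W) = -2 + √(-1 + W + 5*I) (w(I, W) = -2 + √((-1 + 5*I) + W) = -2 + √(-1 + W + 5*I))
q(J, s) = -2 + √(-1 + J + 5*s)
q(-29, -9*2)/(521 - 41193) = (-2 + √(-1 - 29 + 5*(-9*2)))/(521 - 41193) = (-2 + √(-1 - 29 + 5*(-18)))/(-40672) = (-2 + √(-1 - 29 - 90))*(-1/40672) = (-2 + √(-120))*(-1/40672) = (-2 + 2*I*√30)*(-1/40672) = 1/20336 - I*√30/20336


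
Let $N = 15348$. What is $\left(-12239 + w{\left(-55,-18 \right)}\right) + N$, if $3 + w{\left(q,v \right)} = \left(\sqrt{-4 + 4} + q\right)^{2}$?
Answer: $6131$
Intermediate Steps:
$w{\left(q,v \right)} = -3 + q^{2}$ ($w{\left(q,v \right)} = -3 + \left(\sqrt{-4 + 4} + q\right)^{2} = -3 + \left(\sqrt{0} + q\right)^{2} = -3 + \left(0 + q\right)^{2} = -3 + q^{2}$)
$\left(-12239 + w{\left(-55,-18 \right)}\right) + N = \left(-12239 - \left(3 - \left(-55\right)^{2}\right)\right) + 15348 = \left(-12239 + \left(-3 + 3025\right)\right) + 15348 = \left(-12239 + 3022\right) + 15348 = -9217 + 15348 = 6131$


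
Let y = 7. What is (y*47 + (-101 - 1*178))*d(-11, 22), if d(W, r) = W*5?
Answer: -2750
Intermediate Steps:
d(W, r) = 5*W
(y*47 + (-101 - 1*178))*d(-11, 22) = (7*47 + (-101 - 1*178))*(5*(-11)) = (329 + (-101 - 178))*(-55) = (329 - 279)*(-55) = 50*(-55) = -2750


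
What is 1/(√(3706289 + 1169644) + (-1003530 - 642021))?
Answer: -548517/902611072556 - √4875933/2707833217668 ≈ -6.0852e-7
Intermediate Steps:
1/(√(3706289 + 1169644) + (-1003530 - 642021)) = 1/(√4875933 - 1645551) = 1/(-1645551 + √4875933)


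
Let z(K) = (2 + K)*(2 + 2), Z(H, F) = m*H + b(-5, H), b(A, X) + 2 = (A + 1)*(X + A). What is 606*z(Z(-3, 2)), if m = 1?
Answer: 70296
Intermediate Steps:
b(A, X) = -2 + (1 + A)*(A + X) (b(A, X) = -2 + (A + 1)*(X + A) = -2 + (1 + A)*(A + X))
Z(H, F) = 18 - 3*H (Z(H, F) = 1*H + (-2 - 5 + H + (-5)² - 5*H) = H + (-2 - 5 + H + 25 - 5*H) = H + (18 - 4*H) = 18 - 3*H)
z(K) = 8 + 4*K (z(K) = (2 + K)*4 = 8 + 4*K)
606*z(Z(-3, 2)) = 606*(8 + 4*(18 - 3*(-3))) = 606*(8 + 4*(18 + 9)) = 606*(8 + 4*27) = 606*(8 + 108) = 606*116 = 70296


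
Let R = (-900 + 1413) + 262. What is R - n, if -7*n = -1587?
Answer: 3838/7 ≈ 548.29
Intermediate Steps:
n = 1587/7 (n = -⅐*(-1587) = 1587/7 ≈ 226.71)
R = 775 (R = 513 + 262 = 775)
R - n = 775 - 1*1587/7 = 775 - 1587/7 = 3838/7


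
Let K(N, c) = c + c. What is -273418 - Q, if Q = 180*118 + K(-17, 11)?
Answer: -294680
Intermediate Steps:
K(N, c) = 2*c
Q = 21262 (Q = 180*118 + 2*11 = 21240 + 22 = 21262)
-273418 - Q = -273418 - 1*21262 = -273418 - 21262 = -294680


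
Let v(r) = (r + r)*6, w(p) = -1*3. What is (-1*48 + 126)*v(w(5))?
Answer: -2808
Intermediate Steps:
w(p) = -3
v(r) = 12*r (v(r) = (2*r)*6 = 12*r)
(-1*48 + 126)*v(w(5)) = (-1*48 + 126)*(12*(-3)) = (-48 + 126)*(-36) = 78*(-36) = -2808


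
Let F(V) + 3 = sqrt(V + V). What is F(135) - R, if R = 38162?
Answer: -38165 + 3*sqrt(30) ≈ -38149.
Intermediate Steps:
F(V) = -3 + sqrt(2)*sqrt(V) (F(V) = -3 + sqrt(V + V) = -3 + sqrt(2*V) = -3 + sqrt(2)*sqrt(V))
F(135) - R = (-3 + sqrt(2)*sqrt(135)) - 1*38162 = (-3 + sqrt(2)*(3*sqrt(15))) - 38162 = (-3 + 3*sqrt(30)) - 38162 = -38165 + 3*sqrt(30)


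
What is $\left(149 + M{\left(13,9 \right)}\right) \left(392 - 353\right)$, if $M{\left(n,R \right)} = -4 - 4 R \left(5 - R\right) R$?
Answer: $56199$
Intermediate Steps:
$M{\left(n,R \right)} = -4 - 4 R^{2} \left(5 - R\right)$
$\left(149 + M{\left(13,9 \right)}\right) \left(392 - 353\right) = \left(149 - \left(4 - 2916 + 1620\right)\right) \left(392 - 353\right) = \left(149 - -1292\right) 39 = \left(149 + 1292\right) 39 = 1441 \cdot 39 = 56199$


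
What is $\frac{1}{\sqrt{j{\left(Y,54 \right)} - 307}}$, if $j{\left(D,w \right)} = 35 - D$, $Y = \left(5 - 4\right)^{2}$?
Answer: $- \frac{i \sqrt{273}}{273} \approx - 0.060523 i$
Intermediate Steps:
$Y = 1$ ($Y = 1^{2} = 1$)
$\frac{1}{\sqrt{j{\left(Y,54 \right)} - 307}} = \frac{1}{\sqrt{\left(35 - 1\right) - 307}} = \frac{1}{\sqrt{34 - 307}} = \frac{1}{\sqrt{-273}} = \frac{1}{i \sqrt{273}} = - \frac{i \sqrt{273}}{273}$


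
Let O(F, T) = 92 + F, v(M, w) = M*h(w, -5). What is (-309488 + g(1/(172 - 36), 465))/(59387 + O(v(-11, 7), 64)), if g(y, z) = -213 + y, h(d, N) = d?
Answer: -42119335/8078672 ≈ -5.2136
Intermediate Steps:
v(M, w) = M*w
(-309488 + g(1/(172 - 36), 465))/(59387 + O(v(-11, 7), 64)) = (-309488 + (-213 + 1/(172 - 36)))/(59387 + (92 - 11*7)) = (-309488 + (-213 + 1/136))/(59387 + (92 - 77)) = (-309488 + (-213 + 1/136))/(59387 + 15) = (-309488 - 28967/136)/59402 = -42119335/136*1/59402 = -42119335/8078672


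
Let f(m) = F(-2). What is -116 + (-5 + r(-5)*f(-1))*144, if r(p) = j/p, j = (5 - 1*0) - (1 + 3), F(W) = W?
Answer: -3892/5 ≈ -778.40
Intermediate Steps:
f(m) = -2
j = 1 (j = (5 + 0) - 1*4 = 5 - 4 = 1)
r(p) = 1/p
-116 + (-5 + r(-5)*f(-1))*144 = -116 + (-5 - 2/(-5))*144 = -116 + (-5 - 1/5*(-2))*144 = -116 + (-5 + 2/5)*144 = -116 - 23/5*144 = -116 - 3312/5 = -3892/5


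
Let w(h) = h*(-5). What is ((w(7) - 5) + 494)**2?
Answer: 206116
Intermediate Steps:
w(h) = -5*h
((w(7) - 5) + 494)**2 = ((-5*7 - 5) + 494)**2 = ((-35 - 5) + 494)**2 = (-40 + 494)**2 = 454**2 = 206116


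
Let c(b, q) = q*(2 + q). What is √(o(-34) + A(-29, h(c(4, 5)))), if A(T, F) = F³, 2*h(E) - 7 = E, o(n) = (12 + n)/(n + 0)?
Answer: 2*√669154/17 ≈ 96.237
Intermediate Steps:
o(n) = (12 + n)/n
h(E) = 7/2 + E/2
√(o(-34) + A(-29, h(c(4, 5)))) = √((12 - 34)/(-34) + (7/2 + (5*(2 + 5))/2)³) = √(-1/34*(-22) + (7/2 + (5*7)/2)³) = √(11/17 + (7/2 + (½)*35)³) = √(11/17 + (7/2 + 35/2)³) = √(11/17 + 21³) = √(11/17 + 9261) = √(157448/17) = 2*√669154/17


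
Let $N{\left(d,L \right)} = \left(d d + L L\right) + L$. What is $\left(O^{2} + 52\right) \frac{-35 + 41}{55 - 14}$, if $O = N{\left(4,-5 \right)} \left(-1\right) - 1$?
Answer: $\frac{8526}{41} \approx 207.95$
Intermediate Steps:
$N{\left(d,L \right)} = L + L^{2} + d^{2}$ ($N{\left(d,L \right)} = \left(d^{2} + L^{2}\right) + L = \left(L^{2} + d^{2}\right) + L = L + L^{2} + d^{2}$)
$O = -37$ ($O = \left(-5 + \left(-5\right)^{2} + 4^{2}\right) \left(-1\right) - 1 = \left(-5 + 25 + 16\right) \left(-1\right) - 1 = 36 \left(-1\right) - 1 = -36 - 1 = -37$)
$\left(O^{2} + 52\right) \frac{-35 + 41}{55 - 14} = \left(\left(-37\right)^{2} + 52\right) \frac{-35 + 41}{55 - 14} = \left(1369 + 52\right) \frac{6}{41} = 1421 \cdot 6 \cdot \frac{1}{41} = 1421 \cdot \frac{6}{41} = \frac{8526}{41}$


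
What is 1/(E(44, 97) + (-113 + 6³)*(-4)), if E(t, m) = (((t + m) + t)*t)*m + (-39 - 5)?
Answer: 1/789124 ≈ 1.2672e-6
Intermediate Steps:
E(t, m) = -44 + m*t*(m + 2*t) (E(t, m) = (((m + t) + t)*t)*m - 44 = ((m + 2*t)*t)*m - 44 = (t*(m + 2*t))*m - 44 = m*t*(m + 2*t) - 44 = -44 + m*t*(m + 2*t))
1/(E(44, 97) + (-113 + 6³)*(-4)) = 1/((-44 + 44*97² + 2*97*44²) + (-113 + 6³)*(-4)) = 1/((-44 + 44*9409 + 2*97*1936) + (-113 + 216)*(-4)) = 1/((-44 + 413996 + 375584) + 103*(-4)) = 1/(789536 - 412) = 1/789124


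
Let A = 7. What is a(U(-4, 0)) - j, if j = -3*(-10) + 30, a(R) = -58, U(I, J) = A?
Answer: -118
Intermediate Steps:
U(I, J) = 7
j = 60 (j = 30 + 30 = 60)
a(U(-4, 0)) - j = -58 - 1*60 = -58 - 60 = -118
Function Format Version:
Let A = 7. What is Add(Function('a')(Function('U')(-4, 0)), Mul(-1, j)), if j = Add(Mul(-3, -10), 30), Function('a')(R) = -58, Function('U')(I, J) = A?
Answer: -118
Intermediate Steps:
Function('U')(I, J) = 7
j = 60 (j = Add(30, 30) = 60)
Add(Function('a')(Function('U')(-4, 0)), Mul(-1, j)) = Add(-58, Mul(-1, 60)) = Add(-58, -60) = -118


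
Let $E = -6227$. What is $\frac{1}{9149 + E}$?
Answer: $\frac{1}{2922} \approx 0.00034223$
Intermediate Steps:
$\frac{1}{9149 + E} = \frac{1}{9149 - 6227} = \frac{1}{2922}$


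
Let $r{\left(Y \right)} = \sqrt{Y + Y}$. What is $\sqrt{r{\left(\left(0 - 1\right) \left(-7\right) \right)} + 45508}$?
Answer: $\sqrt{45508 + \sqrt{14}} \approx 213.33$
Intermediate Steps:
$r{\left(Y \right)} = \sqrt{2} \sqrt{Y}$ ($r{\left(Y \right)} = \sqrt{2 Y} = \sqrt{2} \sqrt{Y}$)
$\sqrt{r{\left(\left(0 - 1\right) \left(-7\right) \right)} + 45508} = \sqrt{\sqrt{2} \sqrt{\left(0 - 1\right) \left(-7\right)} + 45508} = \sqrt{\sqrt{2} \sqrt{\left(-1\right) \left(-7\right)} + 45508} = \sqrt{\sqrt{2} \sqrt{7} + 45508} = \sqrt{\sqrt{14} + 45508} = \sqrt{45508 + \sqrt{14}}$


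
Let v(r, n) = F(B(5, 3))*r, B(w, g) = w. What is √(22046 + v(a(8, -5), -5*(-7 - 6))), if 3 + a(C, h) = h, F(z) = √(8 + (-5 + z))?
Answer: √(22046 - 16*√2) ≈ 148.40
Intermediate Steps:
F(z) = √(3 + z)
a(C, h) = -3 + h
v(r, n) = 2*r*√2 (v(r, n) = √(3 + 5)*r = √8*r = (2*√2)*r = 2*r*√2)
√(22046 + v(a(8, -5), -5*(-7 - 6))) = √(22046 + 2*(-3 - 5)*√2) = √(22046 + 2*(-8)*√2) = √(22046 - 16*√2)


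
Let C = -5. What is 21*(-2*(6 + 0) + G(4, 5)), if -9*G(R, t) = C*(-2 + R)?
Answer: -686/3 ≈ -228.67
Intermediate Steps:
G(R, t) = -10/9 + 5*R/9 (G(R, t) = -(-5)*(-2 + R)/9 = -(10 - 5*R)/9 = -10/9 + 5*R/9)
21*(-2*(6 + 0) + G(4, 5)) = 21*(-2*(6 + 0) + (-10/9 + (5/9)*4)) = 21*(-2*6 + (-10/9 + 20/9)) = 21*(-12 + 10/9) = 21*(-98/9) = -686/3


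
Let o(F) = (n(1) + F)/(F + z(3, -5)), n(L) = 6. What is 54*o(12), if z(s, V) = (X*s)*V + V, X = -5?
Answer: 486/41 ≈ 11.854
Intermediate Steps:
z(s, V) = V - 5*V*s (z(s, V) = (-5*s)*V + V = -5*V*s + V = V - 5*V*s)
o(F) = (6 + F)/(70 + F) (o(F) = (6 + F)/(F - 5*(1 - 5*3)) = (6 + F)/(F - 5*(1 - 15)) = (6 + F)/(F - 5*(-14)) = (6 + F)/(F + 70) = (6 + F)/(70 + F))
54*o(12) = 54*((6 + 12)/(70 + 12)) = 54*(18/82) = 54*((1/82)*18) = 54*(9/41) = 486/41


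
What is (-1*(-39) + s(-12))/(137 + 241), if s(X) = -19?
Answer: 10/189 ≈ 0.052910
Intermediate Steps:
(-1*(-39) + s(-12))/(137 + 241) = (-1*(-39) - 19)/(137 + 241) = (39 - 19)/378 = 20*(1/378) = 10/189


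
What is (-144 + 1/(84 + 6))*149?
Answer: -1930891/90 ≈ -21454.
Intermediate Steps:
(-144 + 1/(84 + 6))*149 = (-144 + 1/90)*149 = -12959/90*149 = -1930891/90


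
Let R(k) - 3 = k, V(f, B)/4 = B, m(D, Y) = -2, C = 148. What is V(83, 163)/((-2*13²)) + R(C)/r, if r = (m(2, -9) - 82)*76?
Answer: -2106703/1078896 ≈ -1.9526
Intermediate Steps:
V(f, B) = 4*B
R(k) = 3 + k
r = -6384 (r = (-2 - 82)*76 = -84*76 = -6384)
V(83, 163)/((-2*13²)) + R(C)/r = (4*163)/((-2*13²)) + (3 + 148)/(-6384) = 652/((-2*169)) + 151*(-1/6384) = 652/(-338) - 151/6384 = 652*(-1/338) - 151/6384 = -326/169 - 151/6384 = -2106703/1078896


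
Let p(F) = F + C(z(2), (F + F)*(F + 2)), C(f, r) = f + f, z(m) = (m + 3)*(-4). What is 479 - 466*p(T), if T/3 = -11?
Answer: 34497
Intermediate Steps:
T = -33 (T = 3*(-11) = -33)
z(m) = -12 - 4*m (z(m) = (3 + m)*(-4) = -12 - 4*m)
C(f, r) = 2*f
p(F) = -40 + F (p(F) = F + 2*(-12 - 4*2) = F + 2*(-12 - 8) = F + 2*(-20) = F - 40 = -40 + F)
479 - 466*p(T) = 479 - 466*(-40 - 33) = 479 - 466*(-73) = 479 + 34018 = 34497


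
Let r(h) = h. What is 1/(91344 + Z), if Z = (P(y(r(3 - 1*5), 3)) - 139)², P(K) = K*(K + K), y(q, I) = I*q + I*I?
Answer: 1/105985 ≈ 9.4353e-6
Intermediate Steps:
y(q, I) = I² + I*q (y(q, I) = I*q + I² = I² + I*q)
P(K) = 2*K² (P(K) = K*(2*K) = 2*K²)
Z = 14641 (Z = (2*(3*(3 + (3 - 1*5)))² - 139)² = (2*(3*(3 + (3 - 5)))² - 139)² = (2*(3*(3 - 2))² - 139)² = (2*(3*1)² - 139)² = (2*3² - 139)² = (2*9 - 139)² = (18 - 139)² = (-121)² = 14641)
1/(91344 + Z) = 1/(91344 + 14641) = 1/105985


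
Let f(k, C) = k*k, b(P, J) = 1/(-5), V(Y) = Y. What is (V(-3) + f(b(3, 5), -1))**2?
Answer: 5476/625 ≈ 8.7616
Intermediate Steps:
b(P, J) = -1/5
f(k, C) = k**2
(V(-3) + f(b(3, 5), -1))**2 = (-3 + (-1/5)**2)**2 = (-3 + 1/25)**2 = (-74/25)**2 = 5476/625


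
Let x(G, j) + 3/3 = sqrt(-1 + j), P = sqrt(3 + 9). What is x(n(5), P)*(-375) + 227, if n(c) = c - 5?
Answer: 602 - 375*sqrt(-1 + 2*sqrt(3)) ≈ 13.345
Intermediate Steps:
n(c) = -5 + c
P = 2*sqrt(3) (P = sqrt(12) = 2*sqrt(3) ≈ 3.4641)
x(G, j) = -1 + sqrt(-1 + j)
x(n(5), P)*(-375) + 227 = (-1 + sqrt(-1 + 2*sqrt(3)))*(-375) + 227 = (375 - 375*sqrt(-1 + 2*sqrt(3))) + 227 = 602 - 375*sqrt(-1 + 2*sqrt(3))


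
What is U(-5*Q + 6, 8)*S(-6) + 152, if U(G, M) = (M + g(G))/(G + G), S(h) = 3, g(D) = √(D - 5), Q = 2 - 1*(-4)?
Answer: 303/2 - I*√29/16 ≈ 151.5 - 0.33657*I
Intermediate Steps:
Q = 6 (Q = 2 + 4 = 6)
g(D) = √(-5 + D)
U(G, M) = (M + √(-5 + G))/(2*G) (U(G, M) = (M + √(-5 + G))/(G + G) = (M + √(-5 + G))/((2*G)) = (M + √(-5 + G))*(1/(2*G)) = (M + √(-5 + G))/(2*G))
U(-5*Q + 6, 8)*S(-6) + 152 = ((8 + √(-5 + (-5*6 + 6)))/(2*(-5*6 + 6)))*3 + 152 = ((8 + √(-5 + (-30 + 6)))/(2*(-30 + 6)))*3 + 152 = ((½)*(8 + √(-5 - 24))/(-24))*3 + 152 = ((½)*(-1/24)*(8 + √(-29)))*3 + 152 = ((½)*(-1/24)*(8 + I*√29))*3 + 152 = (-⅙ - I*√29/48)*3 + 152 = (-½ - I*√29/16) + 152 = 303/2 - I*√29/16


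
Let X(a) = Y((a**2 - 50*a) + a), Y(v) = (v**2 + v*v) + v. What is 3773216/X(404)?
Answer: 943304/10284684055 ≈ 9.1719e-5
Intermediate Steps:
Y(v) = v + 2*v**2 (Y(v) = (v**2 + v**2) + v = 2*v**2 + v = v + 2*v**2)
X(a) = (a**2 - 49*a)*(1 - 98*a + 2*a**2) (X(a) = ((a**2 - 50*a) + a)*(1 + 2*((a**2 - 50*a) + a)) = (a**2 - 49*a)*(1 + 2*(a**2 - 49*a)) = (a**2 - 49*a)*(1 + (-98*a + 2*a**2)) = (a**2 - 49*a)*(1 - 98*a + 2*a**2))
3773216/X(404) = 3773216/((404*(1 + 2*404*(-49 + 404))*(-49 + 404))) = 3773216/((404*(1 + 2*404*355)*355)) = 3773216/((404*(1 + 286840)*355)) = 3773216/((404*286841*355)) = 3773216/41138736220 = 3773216*(1/41138736220) = 943304/10284684055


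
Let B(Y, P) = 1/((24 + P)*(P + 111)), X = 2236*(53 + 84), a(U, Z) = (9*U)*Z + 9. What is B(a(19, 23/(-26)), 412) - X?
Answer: -69852273295/228028 ≈ -3.0633e+5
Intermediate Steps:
a(U, Z) = 9 + 9*U*Z (a(U, Z) = 9*U*Z + 9 = 9 + 9*U*Z)
X = 306332 (X = 2236*137 = 306332)
B(Y, P) = 1/((24 + P)*(111 + P))
B(a(19, 23/(-26)), 412) - X = 1/(2664 + 412**2 + 135*412) - 1*306332 = 1/(2664 + 169744 + 55620) - 306332 = 1/228028 - 306332 = -69852273295/228028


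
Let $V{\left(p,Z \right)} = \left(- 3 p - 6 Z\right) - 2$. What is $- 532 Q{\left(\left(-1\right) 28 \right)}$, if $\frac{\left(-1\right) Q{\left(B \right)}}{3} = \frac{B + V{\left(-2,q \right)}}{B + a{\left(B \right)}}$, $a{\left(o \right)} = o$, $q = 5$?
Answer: $1539$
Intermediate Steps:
$V{\left(p,Z \right)} = -2 - 6 Z - 3 p$ ($V{\left(p,Z \right)} = \left(- 6 Z - 3 p\right) - 2 = -2 - 6 Z - 3 p$)
$Q{\left(B \right)} = - \frac{3 \left(-26 + B\right)}{2 B}$ ($Q{\left(B \right)} = - 3 \frac{B - 26}{B + B} = - 3 \frac{B - 26}{2 B} = - 3 \left(B - 26\right) \frac{1}{2 B} = - 3 \left(-26 + B\right) \frac{1}{2 B} = - 3 \frac{-26 + B}{2 B} = - \frac{3 \left(-26 + B\right)}{2 B}$)
$- 532 Q{\left(\left(-1\right) 28 \right)} = - 532 \left(- \frac{3}{2} + \frac{39}{\left(-1\right) 28}\right) = - 532 \left(- \frac{3}{2} + \frac{39}{-28}\right) = - 532 \left(- \frac{3}{2} + 39 \left(- \frac{1}{28}\right)\right) = - 532 \left(- \frac{3}{2} - \frac{39}{28}\right) = \left(-532\right) \left(- \frac{81}{28}\right) = 1539$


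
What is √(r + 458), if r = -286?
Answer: 2*√43 ≈ 13.115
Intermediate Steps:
√(r + 458) = √(-286 + 458) = √172 = 2*√43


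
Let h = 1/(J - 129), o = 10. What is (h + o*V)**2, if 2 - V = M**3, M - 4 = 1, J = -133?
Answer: 103852152121/68644 ≈ 1.5129e+6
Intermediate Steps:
M = 5 (M = 4 + 1 = 5)
h = -1/262 (h = 1/(-133 - 129) = 1/(-262) = -1/262 ≈ -0.0038168)
V = -123 (V = 2 - 1*5**3 = 2 - 1*125 = 2 - 125 = -123)
(h + o*V)**2 = (-1/262 + 10*(-123))**2 = (-1/262 - 1230)**2 = (-322261/262)**2 = 103852152121/68644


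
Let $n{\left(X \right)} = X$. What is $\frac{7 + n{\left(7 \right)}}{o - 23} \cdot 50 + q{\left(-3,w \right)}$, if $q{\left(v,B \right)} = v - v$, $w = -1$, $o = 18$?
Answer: $-140$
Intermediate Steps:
$q{\left(v,B \right)} = 0$
$\frac{7 + n{\left(7 \right)}}{o - 23} \cdot 50 + q{\left(-3,w \right)} = \frac{7 + 7}{18 - 23} \cdot 50 + 0 = \frac{14}{-5} \cdot 50 + 0 = 14 \left(- \frac{1}{5}\right) 50 + 0 = \left(- \frac{14}{5}\right) 50 + 0 = -140 + 0 = -140$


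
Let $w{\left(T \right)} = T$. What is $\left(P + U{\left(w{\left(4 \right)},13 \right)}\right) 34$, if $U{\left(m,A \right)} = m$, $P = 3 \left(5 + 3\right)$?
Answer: $952$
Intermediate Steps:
$P = 24$ ($P = 3 \cdot 8 = 24$)
$\left(P + U{\left(w{\left(4 \right)},13 \right)}\right) 34 = \left(24 + 4\right) 34 = 28 \cdot 34 = 952$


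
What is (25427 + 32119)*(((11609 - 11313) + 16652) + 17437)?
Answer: 1978719210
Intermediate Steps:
(25427 + 32119)*(((11609 - 11313) + 16652) + 17437) = 57546*((296 + 16652) + 17437) = 57546*(16948 + 17437) = 57546*34385 = 1978719210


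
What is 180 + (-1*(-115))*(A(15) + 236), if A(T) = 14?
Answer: 28930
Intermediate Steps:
180 + (-1*(-115))*(A(15) + 236) = 180 + (-1*(-115))*(14 + 236) = 180 + 115*250 = 180 + 28750 = 28930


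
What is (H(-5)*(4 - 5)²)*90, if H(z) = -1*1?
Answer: -90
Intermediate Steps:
H(z) = -1
(H(-5)*(4 - 5)²)*90 = -(4 - 5)²*90 = -1*(-1)²*90 = -1*1*90 = -1*90 = -90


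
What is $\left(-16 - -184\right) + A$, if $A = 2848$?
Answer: $3016$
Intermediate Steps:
$\left(-16 - -184\right) + A = \left(-16 - -184\right) + 2848 = \left(-16 + 184\right) + 2848 = 168 + 2848 = 3016$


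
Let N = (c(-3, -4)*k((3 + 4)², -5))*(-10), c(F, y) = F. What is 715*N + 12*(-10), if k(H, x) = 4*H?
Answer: 4204080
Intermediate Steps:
N = 5880 (N = -12*(3 + 4)²*(-10) = -12*7²*(-10) = -12*49*(-10) = -3*196*(-10) = -588*(-10) = 5880)
715*N + 12*(-10) = 715*5880 + 12*(-10) = 4204200 - 120 = 4204080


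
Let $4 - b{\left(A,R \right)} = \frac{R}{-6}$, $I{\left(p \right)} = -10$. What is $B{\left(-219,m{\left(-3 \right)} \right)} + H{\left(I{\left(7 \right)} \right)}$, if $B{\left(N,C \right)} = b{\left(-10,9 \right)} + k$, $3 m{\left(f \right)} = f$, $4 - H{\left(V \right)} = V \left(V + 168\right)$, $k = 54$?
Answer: $\frac{3287}{2} \approx 1643.5$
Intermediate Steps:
$H{\left(V \right)} = 4 - V \left(168 + V\right)$ ($H{\left(V \right)} = 4 - V \left(V + 168\right) = 4 - V \left(168 + V\right)$)
$b{\left(A,R \right)} = 4 + \frac{R}{6}$ ($b{\left(A,R \right)} = 4 - \frac{R}{-6} = 4 - R \left(- \frac{1}{6}\right) = 4 - - \frac{R}{6} = 4 + \frac{R}{6}$)
$m{\left(f \right)} = \frac{f}{3}$
$B{\left(N,C \right)} = \frac{119}{2}$ ($B{\left(N,C \right)} = \left(4 + \frac{1}{6} \cdot 9\right) + 54 = \left(4 + \frac{3}{2}\right) + 54 = \frac{11}{2} + 54 = \frac{119}{2}$)
$B{\left(-219,m{\left(-3 \right)} \right)} + H{\left(I{\left(7 \right)} \right)} = \frac{119}{2} - -1584 = \frac{119}{2} + \left(4 - 100 + 1680\right) = \frac{119}{2} + 1584 = \frac{3287}{2}$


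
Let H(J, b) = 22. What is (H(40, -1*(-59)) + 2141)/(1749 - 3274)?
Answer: -2163/1525 ≈ -1.4184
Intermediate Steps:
(H(40, -1*(-59)) + 2141)/(1749 - 3274) = (22 + 2141)/(1749 - 3274) = 2163/(-1525) = 2163*(-1/1525) = -2163/1525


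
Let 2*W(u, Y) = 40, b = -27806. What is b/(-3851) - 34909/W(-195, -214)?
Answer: -133878439/77020 ≈ -1738.2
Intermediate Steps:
W(u, Y) = 20 (W(u, Y) = (1/2)*40 = 20)
b/(-3851) - 34909/W(-195, -214) = -27806/(-3851) - 34909/20 = -27806*(-1/3851) - 34909*1/20 = 27806/3851 - 34909/20 = -133878439/77020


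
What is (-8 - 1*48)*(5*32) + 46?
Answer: -8914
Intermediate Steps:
(-8 - 1*48)*(5*32) + 46 = (-8 - 48)*160 + 46 = -56*160 + 46 = -8960 + 46 = -8914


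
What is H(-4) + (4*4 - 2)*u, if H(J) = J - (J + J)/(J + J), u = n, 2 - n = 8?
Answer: -89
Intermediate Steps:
n = -6 (n = 2 - 1*8 = 2 - 8 = -6)
u = -6
H(J) = -1 + J (H(J) = J - 2*J/(2*J) = J - 2*J*1/(2*J) = J - 1*1 = J - 1 = -1 + J)
H(-4) + (4*4 - 2)*u = (-1 - 4) + (4*4 - 2)*(-6) = -5 + (16 - 2)*(-6) = -5 + 14*(-6) = -5 - 84 = -89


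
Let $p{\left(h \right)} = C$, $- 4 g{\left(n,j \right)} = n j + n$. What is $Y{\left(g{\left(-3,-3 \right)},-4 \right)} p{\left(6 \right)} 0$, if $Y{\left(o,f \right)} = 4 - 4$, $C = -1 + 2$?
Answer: $0$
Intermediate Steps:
$g{\left(n,j \right)} = - \frac{n}{4} - \frac{j n}{4}$ ($g{\left(n,j \right)} = - \frac{n j + n}{4} = - \frac{j n + n}{4} = - \frac{n + j n}{4} = - \frac{n}{4} - \frac{j n}{4}$)
$C = 1$
$p{\left(h \right)} = 1$
$Y{\left(o,f \right)} = 0$
$Y{\left(g{\left(-3,-3 \right)},-4 \right)} p{\left(6 \right)} 0 = 0 \cdot 1 \cdot 0 = 0 \cdot 0 = 0$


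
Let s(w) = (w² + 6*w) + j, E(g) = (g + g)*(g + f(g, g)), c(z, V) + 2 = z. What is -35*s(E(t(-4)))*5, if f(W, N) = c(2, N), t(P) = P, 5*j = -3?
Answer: -212695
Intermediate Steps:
j = -⅗ (j = (⅕)*(-3) = -⅗ ≈ -0.60000)
c(z, V) = -2 + z
f(W, N) = 0 (f(W, N) = -2 + 2 = 0)
E(g) = 2*g² (E(g) = (g + g)*(g + 0) = (2*g)*g = 2*g²)
s(w) = -⅗ + w² + 6*w (s(w) = (w² + 6*w) - ⅗ = -⅗ + w² + 6*w)
-35*s(E(t(-4)))*5 = -35*(-⅗ + (2*(-4)²)² + 6*(2*(-4)²))*5 = -35*(-⅗ + (2*16)² + 6*(2*16))*5 = -35*(-⅗ + 32² + 6*32)*5 = -35*(-⅗ + 1024 + 192)*5 = -35*6077/5*5 = -42539*5 = -212695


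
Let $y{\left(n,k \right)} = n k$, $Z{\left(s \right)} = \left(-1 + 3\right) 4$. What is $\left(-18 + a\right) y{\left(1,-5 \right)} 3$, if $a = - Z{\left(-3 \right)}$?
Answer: $390$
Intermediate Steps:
$Z{\left(s \right)} = 8$ ($Z{\left(s \right)} = 2 \cdot 4 = 8$)
$a = -8$ ($a = \left(-1\right) 8 = -8$)
$y{\left(n,k \right)} = k n$
$\left(-18 + a\right) y{\left(1,-5 \right)} 3 = \left(-18 - 8\right) \left(\left(-5\right) 1\right) 3 = \left(-26\right) \left(-5\right) 3 = 130 \cdot 3 = 390$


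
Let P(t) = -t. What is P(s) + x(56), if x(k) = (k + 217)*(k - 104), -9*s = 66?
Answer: -39290/3 ≈ -13097.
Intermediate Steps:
s = -22/3 (s = -⅑*66 = -22/3 ≈ -7.3333)
x(k) = (-104 + k)*(217 + k) (x(k) = (217 + k)*(-104 + k) = (-104 + k)*(217 + k))
P(s) + x(56) = -1*(-22/3) + (-22568 + 56² + 113*56) = 22/3 + (-22568 + 3136 + 6328) = 22/3 - 13104 = -39290/3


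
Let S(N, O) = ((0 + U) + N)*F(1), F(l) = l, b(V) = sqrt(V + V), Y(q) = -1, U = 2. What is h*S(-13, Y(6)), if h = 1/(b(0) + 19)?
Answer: -11/19 ≈ -0.57895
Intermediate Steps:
b(V) = sqrt(2)*sqrt(V) (b(V) = sqrt(2*V) = sqrt(2)*sqrt(V))
S(N, O) = 2 + N (S(N, O) = ((0 + 2) + N)*1 = (2 + N)*1 = 2 + N)
h = 1/19 (h = 1/(sqrt(2)*sqrt(0) + 19) = 1/(sqrt(2)*0 + 19) = 1/(0 + 19) = 1/19 ≈ 0.052632)
h*S(-13, Y(6)) = (2 - 13)/19 = (1/19)*(-11) = -11/19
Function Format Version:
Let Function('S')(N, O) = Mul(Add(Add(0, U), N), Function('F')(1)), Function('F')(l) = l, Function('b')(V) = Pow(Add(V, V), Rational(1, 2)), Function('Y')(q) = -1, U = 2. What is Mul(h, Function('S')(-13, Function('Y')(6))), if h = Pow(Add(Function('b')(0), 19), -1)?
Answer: Rational(-11, 19) ≈ -0.57895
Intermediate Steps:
Function('b')(V) = Mul(Pow(2, Rational(1, 2)), Pow(V, Rational(1, 2))) (Function('b')(V) = Pow(Mul(2, V), Rational(1, 2)) = Mul(Pow(2, Rational(1, 2)), Pow(V, Rational(1, 2))))
Function('S')(N, O) = Add(2, N) (Function('S')(N, O) = Mul(Add(Add(0, 2), N), 1) = Mul(Add(2, N), 1) = Add(2, N))
h = Rational(1, 19) (h = Pow(Add(Mul(Pow(2, Rational(1, 2)), Pow(0, Rational(1, 2))), 19), -1) = Pow(Add(Mul(Pow(2, Rational(1, 2)), 0), 19), -1) = Pow(Add(0, 19), -1) = Pow(19, -1) = Rational(1, 19) ≈ 0.052632)
Mul(h, Function('S')(-13, Function('Y')(6))) = Mul(Rational(1, 19), Add(2, -13)) = Mul(Rational(1, 19), -11) = Rational(-11, 19)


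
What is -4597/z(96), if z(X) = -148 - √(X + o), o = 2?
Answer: 340178/10903 - 32179*√2/21806 ≈ 29.113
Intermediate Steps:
z(X) = -148 - √(2 + X) (z(X) = -148 - √(X + 2) = -148 - √(2 + X))
-4597/z(96) = -4597/(-148 - √(2 + 96)) = -4597/(-148 - √98) = -4597/(-148 - 7*√2)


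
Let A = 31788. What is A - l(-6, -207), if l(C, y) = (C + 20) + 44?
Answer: 31730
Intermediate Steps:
l(C, y) = 64 + C (l(C, y) = (20 + C) + 44 = 64 + C)
A - l(-6, -207) = 31788 - (64 - 6) = 31788 - 1*58 = 31788 - 58 = 31730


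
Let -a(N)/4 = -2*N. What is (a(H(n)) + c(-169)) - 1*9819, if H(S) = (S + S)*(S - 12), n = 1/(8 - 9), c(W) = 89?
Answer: -9522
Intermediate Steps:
n = -1 (n = 1/(-1) = -1)
H(S) = 2*S*(-12 + S) (H(S) = (2*S)*(-12 + S) = 2*S*(-12 + S))
a(N) = 8*N (a(N) = -(-8)*N = 8*N)
(a(H(n)) + c(-169)) - 1*9819 = (8*(2*(-1)*(-12 - 1)) + 89) - 1*9819 = (8*(2*(-1)*(-13)) + 89) - 9819 = (8*26 + 89) - 9819 = (208 + 89) - 9819 = 297 - 9819 = -9522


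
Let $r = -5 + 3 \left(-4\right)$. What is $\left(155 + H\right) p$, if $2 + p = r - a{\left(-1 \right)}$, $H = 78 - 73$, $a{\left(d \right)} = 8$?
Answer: $-4320$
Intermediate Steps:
$r = -17$ ($r = -5 - 12 = -17$)
$H = 5$ ($H = 78 - 73 = 5$)
$p = -27$ ($p = -2 - 25 = -27$)
$\left(155 + H\right) p = \left(155 + 5\right) \left(-27\right) = 160 \left(-27\right) = -4320$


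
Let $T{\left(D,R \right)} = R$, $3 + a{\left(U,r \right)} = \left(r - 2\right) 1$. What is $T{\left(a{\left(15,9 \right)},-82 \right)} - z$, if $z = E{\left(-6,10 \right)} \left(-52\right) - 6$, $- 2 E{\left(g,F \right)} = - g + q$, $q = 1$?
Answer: $-258$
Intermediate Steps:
$a{\left(U,r \right)} = -5 + r$ ($a{\left(U,r \right)} = -3 + \left(r - 2\right) 1 = -3 + \left(-2 + r\right) 1 = -3 + \left(-2 + r\right) = -5 + r$)
$E{\left(g,F \right)} = - \frac{1}{2} + \frac{g}{2}$ ($E{\left(g,F \right)} = - \frac{- g + 1}{2} = - \frac{1 - g}{2} = - \frac{1}{2} + \frac{g}{2}$)
$z = 176$ ($z = \left(- \frac{1}{2} + \frac{1}{2} \left(-6\right)\right) \left(-52\right) - 6 = \left(- \frac{1}{2} - 3\right) \left(-52\right) - 6 = \left(- \frac{7}{2}\right) \left(-52\right) - 6 = 182 - 6 = 176$)
$T{\left(a{\left(15,9 \right)},-82 \right)} - z = -82 - 176 = -258$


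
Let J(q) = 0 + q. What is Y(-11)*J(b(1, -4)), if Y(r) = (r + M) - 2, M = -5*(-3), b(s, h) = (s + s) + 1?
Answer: 6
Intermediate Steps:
b(s, h) = 1 + 2*s (b(s, h) = 2*s + 1 = 1 + 2*s)
M = 15
J(q) = q
Y(r) = 13 + r (Y(r) = (r + 15) - 2 = (15 + r) - 2 = 13 + r)
Y(-11)*J(b(1, -4)) = (13 - 11)*(1 + 2*1) = 2*(1 + 2) = 2*3 = 6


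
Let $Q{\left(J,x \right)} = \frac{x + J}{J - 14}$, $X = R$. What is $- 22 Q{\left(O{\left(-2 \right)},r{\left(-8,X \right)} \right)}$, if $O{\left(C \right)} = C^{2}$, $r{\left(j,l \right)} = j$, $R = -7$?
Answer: $- \frac{44}{5} \approx -8.8$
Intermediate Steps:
$X = -7$
$Q{\left(J,x \right)} = \frac{J + x}{-14 + J}$
$- 22 Q{\left(O{\left(-2 \right)},r{\left(-8,X \right)} \right)} = - 22 \frac{\left(-2\right)^{2} - 8}{-14 + \left(-2\right)^{2}} = - 22 \frac{4 - 8}{-14 + 4} = - 22 \frac{1}{-10} \left(-4\right) = - 22 \left(\left(- \frac{1}{10}\right) \left(-4\right)\right) = \left(-22\right) \frac{2}{5} = - \frac{44}{5}$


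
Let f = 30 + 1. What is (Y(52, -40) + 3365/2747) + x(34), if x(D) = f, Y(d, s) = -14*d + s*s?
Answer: 2483906/2747 ≈ 904.22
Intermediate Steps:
Y(d, s) = s**2 - 14*d (Y(d, s) = -14*d + s**2 = s**2 - 14*d)
f = 31
x(D) = 31
(Y(52, -40) + 3365/2747) + x(34) = (((-40)**2 - 14*52) + 3365/2747) + 31 = ((1600 - 728) + 3365*(1/2747)) + 31 = (872 + 3365/2747) + 31 = 2398749/2747 + 31 = 2483906/2747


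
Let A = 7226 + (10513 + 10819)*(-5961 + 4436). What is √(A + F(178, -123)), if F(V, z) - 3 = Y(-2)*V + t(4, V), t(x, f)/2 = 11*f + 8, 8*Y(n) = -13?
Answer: I*√130081713/2 ≈ 5702.7*I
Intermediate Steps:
Y(n) = -13/8 (Y(n) = (⅛)*(-13) = -13/8)
A = -32524074 (A = 7226 + 21332*(-1525) = 7226 - 32531300 = -32524074)
t(x, f) = 16 + 22*f (t(x, f) = 2*(11*f + 8) = 2*(8 + 11*f) = 16 + 22*f)
F(V, z) = 19 + 163*V/8 (F(V, z) = 3 + (-13*V/8 + (16 + 22*V)) = 3 + (16 + 163*V/8) = 19 + 163*V/8)
√(A + F(178, -123)) = √(-32524074 + (19 + (163/8)*178)) = √(-32524074 + (19 + 14507/4)) = √(-32524074 + 14583/4) = √(-130081713/4) = I*√130081713/2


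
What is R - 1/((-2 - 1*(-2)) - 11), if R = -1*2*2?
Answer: -43/11 ≈ -3.9091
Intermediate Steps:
R = -4 (R = -2*2 = -4)
R - 1/((-2 - 1*(-2)) - 11) = -4 - 1/((-2 - 1*(-2)) - 11) = -4 - 1/((-2 + 2) - 11) = -4 - 1/(0 - 11) = -4 - 1/(-11) = -4 - 1*(-1/11) = -4 + 1/11 = -43/11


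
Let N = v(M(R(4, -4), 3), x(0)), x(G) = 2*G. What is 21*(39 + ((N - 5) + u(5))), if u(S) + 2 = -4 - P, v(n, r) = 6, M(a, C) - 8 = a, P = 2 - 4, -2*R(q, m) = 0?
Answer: 756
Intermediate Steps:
R(q, m) = 0 (R(q, m) = -1/2*0 = 0)
P = -2
M(a, C) = 8 + a
N = 6
u(S) = -4 (u(S) = -2 + (-4 - 1*(-2)) = -2 + (-4 + 2) = -2 - 2 = -4)
21*(39 + ((N - 5) + u(5))) = 21*(39 + ((6 - 5) - 4)) = 21*(39 + (1 - 4)) = 21*(39 - 3) = 21*36 = 756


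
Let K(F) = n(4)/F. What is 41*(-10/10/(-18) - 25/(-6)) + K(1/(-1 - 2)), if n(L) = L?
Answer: 1450/9 ≈ 161.11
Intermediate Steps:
K(F) = 4/F
41*(-10/10/(-18) - 25/(-6)) + K(1/(-1 - 2)) = 41*(-10/10/(-18) - 25/(-6)) + 4/(1/(-1 - 2)) = 41*(-10*⅒*(-1/18) - 25*(-⅙)) + 4/(1/(-3)) = 41*(-1*(-1/18) + 25/6) + 4/(-⅓) = 41*(1/18 + 25/6) + 4*(-3) = 41*(38/9) - 12 = 1558/9 - 12 = 1450/9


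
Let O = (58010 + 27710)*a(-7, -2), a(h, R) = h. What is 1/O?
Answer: -1/600040 ≈ -1.6666e-6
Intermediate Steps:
O = -600040 (O = (58010 + 27710)*(-7) = 85720*(-7) = -600040)
1/O = 1/(-600040) = -1/600040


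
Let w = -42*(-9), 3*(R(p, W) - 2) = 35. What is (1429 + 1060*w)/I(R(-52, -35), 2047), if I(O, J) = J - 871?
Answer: 402109/1176 ≈ 341.93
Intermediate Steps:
R(p, W) = 41/3 (R(p, W) = 2 + (1/3)*35 = 2 + 35/3 = 41/3)
w = 378
I(O, J) = -871 + J
(1429 + 1060*w)/I(R(-52, -35), 2047) = (1429 + 1060*378)/(-871 + 2047) = (1429 + 400680)/1176 = 402109*(1/1176) = 402109/1176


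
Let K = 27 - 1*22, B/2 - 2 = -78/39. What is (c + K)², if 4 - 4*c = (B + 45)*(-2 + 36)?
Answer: 567009/4 ≈ 1.4175e+5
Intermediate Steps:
B = 0 (B = 4 + 2*(-78/39) = 4 + 2*(-78*1/39) = 4 + 2*(-2) = 4 - 4 = 0)
c = -763/2 (c = 1 - (0 + 45)*(-2 + 36)/4 = 1 - 45*34/4 = 1 - ¼*1530 = 1 - 765/2 = -763/2 ≈ -381.50)
K = 5 (K = 27 - 22 = 5)
(c + K)² = (-763/2 + 5)² = (-753/2)² = 567009/4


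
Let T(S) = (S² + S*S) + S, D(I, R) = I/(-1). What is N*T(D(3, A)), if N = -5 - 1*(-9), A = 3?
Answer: 60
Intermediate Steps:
D(I, R) = -I (D(I, R) = I*(-1) = -I)
T(S) = S + 2*S² (T(S) = (S² + S²) + S = 2*S² + S = S + 2*S²)
N = 4 (N = -5 + 9 = 4)
N*T(D(3, A)) = 4*((-1*3)*(1 + 2*(-1*3))) = 4*(-3*(1 + 2*(-3))) = 4*(-3*(1 - 6)) = 4*(-3*(-5)) = 4*15 = 60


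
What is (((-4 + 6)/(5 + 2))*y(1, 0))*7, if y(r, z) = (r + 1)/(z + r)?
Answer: 4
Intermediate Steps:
y(r, z) = (1 + r)/(r + z)
(((-4 + 6)/(5 + 2))*y(1, 0))*7 = (((-4 + 6)/(5 + 2))*((1 + 1)/(1 + 0)))*7 = ((2/7)*(2/1))*7 = ((2*(1/7))*(1*2))*7 = ((2/7)*2)*7 = (4/7)*7 = 4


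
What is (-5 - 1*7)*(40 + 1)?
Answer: -492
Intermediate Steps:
(-5 - 1*7)*(40 + 1) = (-5 - 7)*41 = -12*41 = -492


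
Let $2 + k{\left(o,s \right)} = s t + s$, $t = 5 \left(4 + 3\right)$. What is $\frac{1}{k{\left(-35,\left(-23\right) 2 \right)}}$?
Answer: $- \frac{1}{1658} \approx -0.00060314$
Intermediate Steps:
$t = 35$ ($t = 5 \cdot 7 = 35$)
$k{\left(o,s \right)} = -2 + 36 s$ ($k{\left(o,s \right)} = -2 + \left(s 35 + s\right) = -2 + \left(35 s + s\right) = -2 + 36 s$)
$\frac{1}{k{\left(-35,\left(-23\right) 2 \right)}} = \frac{1}{-2 + 36 \left(\left(-23\right) 2\right)} = \frac{1}{-2 + 36 \left(-46\right)} = \frac{1}{-2 - 1656} = \frac{1}{-1658} = - \frac{1}{1658}$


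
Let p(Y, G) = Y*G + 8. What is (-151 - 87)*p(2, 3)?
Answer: -3332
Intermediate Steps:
p(Y, G) = 8 + G*Y (p(Y, G) = G*Y + 8 = 8 + G*Y)
(-151 - 87)*p(2, 3) = (-151 - 87)*(8 + 3*2) = -238*(8 + 6) = -238*14 = -3332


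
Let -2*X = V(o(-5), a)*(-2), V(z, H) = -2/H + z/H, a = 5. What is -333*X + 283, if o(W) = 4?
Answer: 749/5 ≈ 149.80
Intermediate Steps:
X = ⅖ (X = -(-2 + 4)/5*(-2)/2 = -(⅕)*2*(-2)/2 = -(-2)/5 = -½*(-⅘) = ⅖ ≈ 0.40000)
-333*X + 283 = -333*⅖ + 283 = -666/5 + 283 = 749/5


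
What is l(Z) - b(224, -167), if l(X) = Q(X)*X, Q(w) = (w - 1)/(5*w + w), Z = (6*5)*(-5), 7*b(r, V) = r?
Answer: -343/6 ≈ -57.167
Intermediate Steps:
b(r, V) = r/7
Z = -150 (Z = 30*(-5) = -150)
Q(w) = (-1 + w)/(6*w) (Q(w) = (-1 + w)/((6*w)) = (-1 + w)*(1/(6*w)) = (-1 + w)/(6*w))
l(X) = -⅙ + X/6 (l(X) = ((-1 + X)/(6*X))*X = -⅙ + X/6)
l(Z) - b(224, -167) = (-⅙ + (⅙)*(-150)) - 224/7 = (-⅙ - 25) - 1*32 = -151/6 - 32 = -343/6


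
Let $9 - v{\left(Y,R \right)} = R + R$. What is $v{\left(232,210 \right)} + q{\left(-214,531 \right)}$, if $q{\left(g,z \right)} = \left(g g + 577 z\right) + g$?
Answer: $351558$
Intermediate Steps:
$v{\left(Y,R \right)} = 9 - 2 R$ ($v{\left(Y,R \right)} = 9 - \left(R + R\right) = 9 - 2 R$)
$q{\left(g,z \right)} = g + g^{2} + 577 z$ ($q{\left(g,z \right)} = \left(g^{2} + 577 z\right) + g = g + g^{2} + 577 z$)
$v{\left(232,210 \right)} + q{\left(-214,531 \right)} = \left(9 - 420\right) + \left(-214 + \left(-214\right)^{2} + 577 \cdot 531\right) = \left(9 - 420\right) + \left(-214 + 45796 + 306387\right) = -411 + 351969 = 351558$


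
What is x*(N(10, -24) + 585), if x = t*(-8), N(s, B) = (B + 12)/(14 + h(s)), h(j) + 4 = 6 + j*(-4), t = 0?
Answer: 0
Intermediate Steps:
h(j) = 2 - 4*j (h(j) = -4 + (6 + j*(-4)) = -4 + (6 - 4*j) = 2 - 4*j)
N(s, B) = (12 + B)/(16 - 4*s) (N(s, B) = (B + 12)/(14 + (2 - 4*s)) = (12 + B)/(16 - 4*s))
x = 0 (x = 0*(-8) = 0)
x*(N(10, -24) + 585) = 0*((-12 - 1*(-24))/(4*(-4 + 10)) + 585) = 0*((¼)*(-12 + 24)/6 + 585) = 0*((¼)*(⅙)*12 + 585) = 0*(½ + 585) = 0*(1171/2) = 0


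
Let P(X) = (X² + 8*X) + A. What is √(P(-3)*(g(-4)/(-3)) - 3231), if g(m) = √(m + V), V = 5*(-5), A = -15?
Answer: √(-3231 + 10*I*√29) ≈ 0.4737 + 56.844*I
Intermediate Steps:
V = -25
g(m) = √(-25 + m) (g(m) = √(m - 25) = √(-25 + m))
P(X) = -15 + X² + 8*X (P(X) = (X² + 8*X) - 15 = -15 + X² + 8*X)
√(P(-3)*(g(-4)/(-3)) - 3231) = √((-15 + (-3)² + 8*(-3))*(√(-25 - 4)/(-3)) - 3231) = √((-15 + 9 - 24)*(√(-29)*(-⅓)) - 3231) = √(-30*I*√29*(-1)/3 - 3231) = √(-(-10)*I*√29 - 3231) = √(10*I*√29 - 3231) = √(-3231 + 10*I*√29)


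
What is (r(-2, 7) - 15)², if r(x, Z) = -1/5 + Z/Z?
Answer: 5041/25 ≈ 201.64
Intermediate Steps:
r(x, Z) = ⅘ (r(x, Z) = -1*⅕ + 1 = -⅕ + 1 = ⅘)
(r(-2, 7) - 15)² = (⅘ - 15)² = (-71/5)² = 5041/25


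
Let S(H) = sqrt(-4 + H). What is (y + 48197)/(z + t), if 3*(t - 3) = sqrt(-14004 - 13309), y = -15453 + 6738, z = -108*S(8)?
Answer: -37843497/217817 - 59223*I*sqrt(27313)/217817 ≈ -173.74 - 44.935*I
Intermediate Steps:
z = -216 (z = -108*sqrt(-4 + 8) = -108*sqrt(4) = -108*2 = -216)
y = -8715
t = 3 + I*sqrt(27313)/3 (t = 3 + sqrt(-14004 - 13309)/3 = 3 + sqrt(-27313)/3 = 3 + (I*sqrt(27313))/3 = 3 + I*sqrt(27313)/3 ≈ 3.0 + 55.089*I)
(y + 48197)/(z + t) = (-8715 + 48197)/(-216 + (3 + I*sqrt(27313)/3)) = 39482/(-213 + I*sqrt(27313)/3)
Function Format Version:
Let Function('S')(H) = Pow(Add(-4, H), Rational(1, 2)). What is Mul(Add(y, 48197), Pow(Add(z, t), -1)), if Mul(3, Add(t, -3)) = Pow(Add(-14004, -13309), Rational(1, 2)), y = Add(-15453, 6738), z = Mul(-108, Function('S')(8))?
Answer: Add(Rational(-37843497, 217817), Mul(Rational(-59223, 217817), I, Pow(27313, Rational(1, 2)))) ≈ Add(-173.74, Mul(-44.935, I))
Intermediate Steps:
z = -216 (z = Mul(-108, Pow(Add(-4, 8), Rational(1, 2))) = Mul(-108, Pow(4, Rational(1, 2))) = Mul(-108, 2) = -216)
y = -8715
t = Add(3, Mul(Rational(1, 3), I, Pow(27313, Rational(1, 2)))) (t = Add(3, Mul(Rational(1, 3), Pow(Add(-14004, -13309), Rational(1, 2)))) = Add(3, Mul(Rational(1, 3), Pow(-27313, Rational(1, 2)))) = Add(3, Mul(Rational(1, 3), Mul(I, Pow(27313, Rational(1, 2))))) = Add(3, Mul(Rational(1, 3), I, Pow(27313, Rational(1, 2)))) ≈ Add(3.0000, Mul(55.089, I)))
Mul(Add(y, 48197), Pow(Add(z, t), -1)) = Mul(Add(-8715, 48197), Pow(Add(-216, Add(3, Mul(Rational(1, 3), I, Pow(27313, Rational(1, 2))))), -1)) = Mul(39482, Pow(Add(-213, Mul(Rational(1, 3), I, Pow(27313, Rational(1, 2)))), -1))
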